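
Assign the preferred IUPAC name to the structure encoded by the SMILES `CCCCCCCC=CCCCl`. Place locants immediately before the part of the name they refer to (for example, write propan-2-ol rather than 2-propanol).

The longest carbon chain that includes the multiple bond has 11 carbons, so the parent hydride is undecane.
There is one C=C double bond, indicated by the ending -ene.
Choose the numbering such that numbering from this end puts the double bond at C-3 rather than C-8.
With this numbering: the double bond between C-3 and C-4; a chloro group at C-1.
Assembling the pieces gives 1-chloroundec-3-ene.

1-chloroundec-3-ene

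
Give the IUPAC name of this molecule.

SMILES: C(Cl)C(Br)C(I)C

The longest carbon chain is 4 atoms: the parent is butane.
Choose the numbering such that the substituent locant set {1,2,3} is lower than {2,3,4} at the first point of difference.
With this numbering: a bromo group at C-2; a chloro group at C-1; an iodo group at C-3.
Substituent prefixes are cited in alphabetical order (multiplying prefixes like di-/tri- are ignored for ordering).
Putting it together: 2-bromo-1-chloro-3-iodobutane.

2-bromo-1-chloro-3-iodobutane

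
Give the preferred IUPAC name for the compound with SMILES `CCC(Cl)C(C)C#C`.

4-chloro-3-methylhex-1-yne

Counting along the main chain through the multiple bond gives 6 carbons: the parent is hexane.
The chain contains a C≡C triple bond, so the unsaturation ending is -yne.
The numbering direction is chosen so that numbering from this end puts the triple bond at C-1 rather than C-5.
This places the triple bond between C-1 and C-2; a chloro group at C-4; a methyl group at C-3.
Prefixes are listed alphabetically: chloro, methyl.
Assembling the pieces gives 4-chloro-3-methylhex-1-yne.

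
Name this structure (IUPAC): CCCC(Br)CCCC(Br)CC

The longest continuous carbon chain has 10 atoms, so the parent hydride is decane.
Choose the numbering such that the substituent locant set {3,7} is lower than {4,8} at the first point of difference.
That gives bromo groups at C-3 and C-7.
Putting it together: 3,7-dibromodecane.

3,7-dibromodecane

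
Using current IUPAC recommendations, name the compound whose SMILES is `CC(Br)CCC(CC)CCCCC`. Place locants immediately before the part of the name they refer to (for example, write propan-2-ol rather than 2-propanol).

The longest carbon chain is 10 atoms: the parent is decane.
Number the chain so that the substituent locant set {2,5} is lower than {6,9} at the first point of difference.
This places a bromo group at C-2; an ethyl group at C-5.
The substituents are ordered alphabetically, ignoring any di-/tri- multipliers.
Assembling the pieces gives 2-bromo-5-ethyldecane.

2-bromo-5-ethyldecane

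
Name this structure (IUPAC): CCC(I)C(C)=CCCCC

Counting along the main chain through the multiple bond gives 9 carbons: the parent is nonane.
There is one C=C double bond, indicated by the ending -ene.
The numbering direction is chosen so that numbering from this end puts the double bond at C-4 rather than C-5.
With this numbering: the double bond between C-4 and C-5; an iodo group at C-3; a methyl group at C-4.
Substituent prefixes are cited in alphabetical order (multiplying prefixes like di-/tri- are ignored for ordering).
Assembling the pieces gives 3-iodo-4-methylnon-4-ene.

3-iodo-4-methylnon-4-ene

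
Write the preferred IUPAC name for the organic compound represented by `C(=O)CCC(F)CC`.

4-fluorohexanal

Counting along the main chain through the –CHO group gives 6 carbons: the parent is hexane.
An aldehyde (terminal –CHO) is the principal characteristic group, giving the suffix -al.
The numbering direction is chosen so that the aldehyde carbon is C-1 by definition.
With this numbering: a fluoro group at C-4.
The name is 4-fluorohexanal.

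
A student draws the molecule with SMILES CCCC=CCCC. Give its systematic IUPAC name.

oct-4-ene

The longest carbon chain that includes the multiple bond has 8 carbons, so the parent hydride is octane.
A C=C double bond in the chain gives the infix -ene-.
Numbering from either end gives identical locants here.
That gives the double bond between C-4 and C-5.
Putting it together: oct-4-ene.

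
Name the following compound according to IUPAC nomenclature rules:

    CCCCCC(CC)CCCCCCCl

1-chloro-7-ethyldodecane

The longest continuous carbon chain has 12 atoms, so the parent hydride is dodecane.
Choose the numbering such that the substituent locant set {1,7} is lower than {6,12} at the first point of difference.
This places a chloro group at C-1; an ethyl group at C-7.
Prefixes are listed alphabetically: chloro, ethyl.
The name is 1-chloro-7-ethyldodecane.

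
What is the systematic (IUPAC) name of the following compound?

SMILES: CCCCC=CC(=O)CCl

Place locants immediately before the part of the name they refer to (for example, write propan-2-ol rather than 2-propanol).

1-chlorooct-3-en-2-one

The longest carbon chain that includes the carbonyl and the multiple bond has 8 carbons, so the parent hydride is octane.
The highest-priority functional group is a ketone (C=O on an internal carbon), so the name ends in -one.
There is one C=C double bond, indicated by the ending -ene.
The numbering direction is chosen so that numbering from this end puts the carbonyl group at C-2 rather than C-7.
This places the carbonyl at C-2; the double bond between C-3 and C-4; a chloro group at C-1.
The name is 1-chlorooct-3-en-2-one.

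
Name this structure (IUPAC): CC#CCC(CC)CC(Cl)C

The longest chain bearing the multiple bond is 8 carbons long (octane).
A C≡C triple bond in the chain gives the infix -yne-.
The numbering direction is chosen so that numbering from this end puts the triple bond at C-2 rather than C-6.
That gives the triple bond between C-2 and C-3; a chloro group at C-7; an ethyl group at C-5.
Substituent prefixes are cited in alphabetical order (multiplying prefixes like di-/tri- are ignored for ordering).
Putting it together: 7-chloro-5-ethyloct-2-yne.

7-chloro-5-ethyloct-2-yne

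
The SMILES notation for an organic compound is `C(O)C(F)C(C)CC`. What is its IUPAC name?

2-fluoro-3-methylpentan-1-ol

The longest carbon chain that includes the –OH group has 5 carbons, so the parent hydride is pentane.
The highest-priority functional group is an alcohol (–OH), so the name ends in -ol.
Number the chain so that numbering from this end puts the hydroxyl group at C-1 rather than C-5.
This places the hydroxyl at C-1; a fluoro group at C-2; a methyl group at C-3.
Prefixes are listed alphabetically: fluoro, methyl.
Putting it together: 2-fluoro-3-methylpentan-1-ol.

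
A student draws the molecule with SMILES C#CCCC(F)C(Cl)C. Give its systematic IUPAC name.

6-chloro-5-fluorohept-1-yne

The longest carbon chain that includes the multiple bond has 7 carbons, so the parent hydride is heptane.
The chain contains a C≡C triple bond, so the unsaturation ending is -yne.
The numbering direction is chosen so that numbering from this end puts the triple bond at C-1 rather than C-6.
With this numbering: the triple bond between C-1 and C-2; a chloro group at C-6; a fluoro group at C-5.
The substituents are ordered alphabetically, ignoring any di-/tri- multipliers.
Putting it together: 6-chloro-5-fluorohept-1-yne.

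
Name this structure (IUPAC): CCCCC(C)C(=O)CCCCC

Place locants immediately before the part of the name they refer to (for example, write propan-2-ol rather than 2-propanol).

Counting along the main chain through the carbonyl gives 11 carbons: the parent is undecane.
The highest-priority functional group is a ketone (C=O on an internal carbon), so the name ends in -one.
The numbering direction is chosen so that the substituent locant set {5} is lower than {7} at the first point of difference.
With this numbering: the carbonyl at C-6; a methyl group at C-5.
Putting it together: 5-methylundecan-6-one.

5-methylundecan-6-one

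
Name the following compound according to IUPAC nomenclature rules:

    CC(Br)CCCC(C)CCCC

2-bromo-6-methyldecane

The longest carbon chain is 10 atoms: the parent is decane.
Choose the numbering such that the substituent locant set {2,6} is lower than {5,9} at the first point of difference.
This places a bromo group at C-2; a methyl group at C-6.
Prefixes are listed alphabetically: bromo, methyl.
The name is 2-bromo-6-methyldecane.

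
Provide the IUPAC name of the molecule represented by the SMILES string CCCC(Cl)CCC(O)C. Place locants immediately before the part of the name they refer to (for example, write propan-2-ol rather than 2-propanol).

The longest chain bearing the –OH group is 8 carbons long (octane).
The principal characteristic group is an alcohol (–OH), named with the suffix -ol.
The numbering direction is chosen so that numbering from this end puts the hydroxyl group at C-2 rather than C-7.
With this numbering: the hydroxyl at C-2; a chloro group at C-5.
Assembling the pieces gives 5-chlorooctan-2-ol.

5-chlorooctan-2-ol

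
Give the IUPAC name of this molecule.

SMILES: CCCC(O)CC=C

Counting along the main chain through the –OH group and the multiple bond gives 7 carbons: the parent is heptane.
The highest-priority functional group is an alcohol (–OH), so the name ends in -ol.
A C=C double bond in the chain gives the infix -ene-.
Choose the numbering such that numbering from this end puts the double bond at C-1 rather than C-6.
This places the hydroxyl at C-4; the double bond between C-1 and C-2.
Assembling the pieces gives hept-1-en-4-ol.

hept-1-en-4-ol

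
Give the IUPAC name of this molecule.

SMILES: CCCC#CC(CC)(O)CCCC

The longest chain bearing the –OH group and the multiple bond is 10 carbons long (decane).
The principal characteristic group is an alcohol (–OH), named with the suffix -ol.
A C≡C triple bond in the chain gives the infix -yne-.
Choose the numbering such that numbering from this end puts the hydroxyl group at C-5 rather than C-6.
That gives the hydroxyl at C-5; the triple bond between C-6 and C-7; an ethyl group at C-5.
The name is 5-ethyldec-6-yn-5-ol.

5-ethyldec-6-yn-5-ol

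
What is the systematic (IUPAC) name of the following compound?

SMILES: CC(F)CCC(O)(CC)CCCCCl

Counting along the main chain through the –OH group gives 9 carbons: the parent is nonane.
An alcohol (–OH) is the principal characteristic group, giving the suffix -ol.
Number the chain so that the substituent locant set {1,5,8} is lower than {2,5,9} at the first point of difference.
With this numbering: the hydroxyl at C-5; a chloro group at C-1; an ethyl group at C-5; a fluoro group at C-8.
Substituent prefixes are cited in alphabetical order (multiplying prefixes like di-/tri- are ignored for ordering).
The name is 1-chloro-5-ethyl-8-fluorononan-5-ol.

1-chloro-5-ethyl-8-fluorononan-5-ol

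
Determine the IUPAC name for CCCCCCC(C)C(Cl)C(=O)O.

2-chloro-3-methylnonanoic acid

Counting along the main chain through the –COOH group gives 9 carbons: the parent is nonane.
A carboxylic acid (terminal –COOH) is the principal characteristic group, giving the suffix -oic acid.
Choose the numbering such that the carboxylic acid carbon is C-1 by definition.
With this numbering: a chloro group at C-2; a methyl group at C-3.
The substituents are ordered alphabetically, ignoring any di-/tri- multipliers.
The name is 2-chloro-3-methylnonanoic acid.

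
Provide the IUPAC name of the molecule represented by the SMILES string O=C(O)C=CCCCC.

hept-2-enoic acid

The longest carbon chain that includes the –COOH group and the multiple bond has 7 carbons, so the parent hydride is heptane.
A carboxylic acid (terminal –COOH) is the principal characteristic group, giving the suffix -oic acid.
A C=C double bond in the chain gives the infix -ene-.
Choose the numbering such that the carboxylic acid carbon is C-1 by definition.
That gives the double bond between C-2 and C-3.
Putting it together: hept-2-enoic acid.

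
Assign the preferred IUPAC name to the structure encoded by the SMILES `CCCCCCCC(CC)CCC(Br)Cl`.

The longest continuous carbon chain has 11 atoms, so the parent hydride is undecane.
The numbering direction is chosen so that the substituent locant set {1,1,4} is lower than {8,11,11} at the first point of difference.
With this numbering: a bromo group at C-1; a chloro group at C-1; an ethyl group at C-4.
Prefixes are listed alphabetically: bromo, chloro, ethyl.
Assembling the pieces gives 1-bromo-1-chloro-4-ethylundecane.

1-bromo-1-chloro-4-ethylundecane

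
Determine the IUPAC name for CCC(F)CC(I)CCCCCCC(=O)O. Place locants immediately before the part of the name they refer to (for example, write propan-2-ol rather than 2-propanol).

10-fluoro-8-iodododecanoic acid

The longest carbon chain that includes the –COOH group has 12 carbons, so the parent hydride is dodecane.
The principal characteristic group is a carboxylic acid (terminal –COOH), named with the suffix -oic acid.
Choose the numbering such that the carboxylic acid carbon is C-1 by definition.
This places a fluoro group at C-10; an iodo group at C-8.
Substituent prefixes are cited in alphabetical order (multiplying prefixes like di-/tri- are ignored for ordering).
Putting it together: 10-fluoro-8-iodododecanoic acid.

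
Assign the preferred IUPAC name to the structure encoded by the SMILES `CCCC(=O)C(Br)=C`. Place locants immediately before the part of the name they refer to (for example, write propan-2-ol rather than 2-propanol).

2-bromohex-1-en-3-one

The longest carbon chain that includes the carbonyl and the multiple bond has 6 carbons, so the parent hydride is hexane.
A ketone (C=O on an internal carbon) is the principal characteristic group, giving the suffix -one.
There is one C=C double bond, indicated by the ending -ene.
Number the chain so that numbering from this end puts the carbonyl group at C-3 rather than C-4.
This places the carbonyl at C-3; the double bond between C-1 and C-2; a bromo group at C-2.
Putting it together: 2-bromohex-1-en-3-one.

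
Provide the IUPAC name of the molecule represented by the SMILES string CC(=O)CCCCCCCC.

decan-2-one

The longest carbon chain that includes the carbonyl has 10 carbons, so the parent hydride is decane.
The principal characteristic group is a ketone (C=O on an internal carbon), named with the suffix -one.
Choose the numbering such that numbering from this end puts the carbonyl group at C-2 rather than C-9.
This places the carbonyl at C-2.
The name is decan-2-one.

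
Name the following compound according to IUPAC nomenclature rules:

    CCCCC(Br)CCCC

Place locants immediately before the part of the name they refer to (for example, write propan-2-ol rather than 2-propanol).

5-bromononane

The longest carbon chain is 9 atoms: the parent is nonane.
Numbering from either end gives identical locants here.
With this numbering: a bromo group at C-5.
Assembling the pieces gives 5-bromononane.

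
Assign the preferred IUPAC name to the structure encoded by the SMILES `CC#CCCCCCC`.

non-2-yne

The longest chain bearing the multiple bond is 9 carbons long (nonane).
The chain contains a C≡C triple bond, so the unsaturation ending is -yne.
The numbering direction is chosen so that numbering from this end puts the triple bond at C-2 rather than C-7.
This places the triple bond between C-2 and C-3.
The name is non-2-yne.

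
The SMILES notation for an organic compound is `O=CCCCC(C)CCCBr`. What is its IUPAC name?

8-bromo-5-methyloctanal

The longest chain bearing the –CHO group is 8 carbons long (octane).
The principal characteristic group is an aldehyde (terminal –CHO), named with the suffix -al.
Number the chain so that the aldehyde carbon is C-1 by definition.
With this numbering: a bromo group at C-8; a methyl group at C-5.
The substituents are ordered alphabetically, ignoring any di-/tri- multipliers.
Assembling the pieces gives 8-bromo-5-methyloctanal.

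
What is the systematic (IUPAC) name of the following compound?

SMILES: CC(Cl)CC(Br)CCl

2-bromo-1,4-dichloropentane

The parent chain contains 5 carbons (pentane).
The numbering direction is chosen so that the substituent locant set {1,2,4} is lower than {2,4,5} at the first point of difference.
With this numbering: a bromo group at C-2; chloro groups at C-1 and C-4.
The substituents are ordered alphabetically, ignoring any di-/tri- multipliers.
Assembling the pieces gives 2-bromo-1,4-dichloropentane.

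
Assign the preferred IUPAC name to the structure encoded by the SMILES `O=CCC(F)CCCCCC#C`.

The longest carbon chain that includes the –CHO group and the multiple bond has 10 carbons, so the parent hydride is decane.
The principal characteristic group is an aldehyde (terminal –CHO), named with the suffix -al.
The chain contains a C≡C triple bond, so the unsaturation ending is -yne.
Choose the numbering such that the aldehyde carbon is C-1 by definition.
This places the triple bond between C-9 and C-10; a fluoro group at C-3.
The name is 3-fluorodec-9-ynal.

3-fluorodec-9-ynal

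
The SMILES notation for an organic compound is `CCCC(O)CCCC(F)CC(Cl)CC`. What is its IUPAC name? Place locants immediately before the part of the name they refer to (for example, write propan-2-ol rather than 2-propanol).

10-chloro-8-fluorododecan-4-ol

The longest carbon chain that includes the –OH group has 12 carbons, so the parent hydride is dodecane.
The highest-priority functional group is an alcohol (–OH), so the name ends in -ol.
Choose the numbering such that numbering from this end puts the hydroxyl group at C-4 rather than C-9.
That gives the hydroxyl at C-4; a chloro group at C-10; a fluoro group at C-8.
Substituent prefixes are cited in alphabetical order (multiplying prefixes like di-/tri- are ignored for ordering).
The name is 10-chloro-8-fluorododecan-4-ol.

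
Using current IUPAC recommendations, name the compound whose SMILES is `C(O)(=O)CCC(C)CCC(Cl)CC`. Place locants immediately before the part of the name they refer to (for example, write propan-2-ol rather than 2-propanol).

7-chloro-4-methylnonanoic acid

The longest chain bearing the –COOH group is 9 carbons long (nonane).
The highest-priority functional group is a carboxylic acid (terminal –COOH), so the name ends in -oic acid.
The numbering direction is chosen so that the carboxylic acid carbon is C-1 by definition.
This places a chloro group at C-7; a methyl group at C-4.
Prefixes are listed alphabetically: chloro, methyl.
The name is 7-chloro-4-methylnonanoic acid.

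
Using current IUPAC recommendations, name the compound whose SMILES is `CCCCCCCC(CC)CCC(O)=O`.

4-ethylundecanoic acid

The longest chain bearing the –COOH group is 11 carbons long (undecane).
The principal characteristic group is a carboxylic acid (terminal –COOH), named with the suffix -oic acid.
Number the chain so that the carboxylic acid carbon is C-1 by definition.
That gives an ethyl group at C-4.
Putting it together: 4-ethylundecanoic acid.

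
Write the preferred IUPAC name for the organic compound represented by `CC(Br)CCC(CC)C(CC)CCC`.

2-bromo-5,6-diethylnonane

The longest carbon chain is 9 atoms: the parent is nonane.
Number the chain so that the substituent locant set {2,5,6} is lower than {4,5,8} at the first point of difference.
This places a bromo group at C-2; ethyl groups at C-5 and C-6.
Prefixes are listed alphabetically: bromo, ethyl.
The name is 2-bromo-5,6-diethylnonane.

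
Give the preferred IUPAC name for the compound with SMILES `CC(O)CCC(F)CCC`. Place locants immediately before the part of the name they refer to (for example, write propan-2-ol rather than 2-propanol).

5-fluorooctan-2-ol

The longest chain bearing the –OH group is 8 carbons long (octane).
The principal characteristic group is an alcohol (–OH), named with the suffix -ol.
The numbering direction is chosen so that numbering from this end puts the hydroxyl group at C-2 rather than C-7.
This places the hydroxyl at C-2; a fluoro group at C-5.
The name is 5-fluorooctan-2-ol.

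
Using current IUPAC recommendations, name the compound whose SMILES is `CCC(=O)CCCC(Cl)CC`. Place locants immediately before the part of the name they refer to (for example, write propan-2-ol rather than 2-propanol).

7-chlorononan-3-one

Counting along the main chain through the carbonyl gives 9 carbons: the parent is nonane.
The principal characteristic group is a ketone (C=O on an internal carbon), named with the suffix -one.
Number the chain so that numbering from this end puts the carbonyl group at C-3 rather than C-7.
That gives the carbonyl at C-3; a chloro group at C-7.
The name is 7-chlorononan-3-one.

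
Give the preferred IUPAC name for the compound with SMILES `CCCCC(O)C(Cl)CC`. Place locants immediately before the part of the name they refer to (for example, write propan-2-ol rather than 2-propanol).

The longest chain bearing the –OH group is 8 carbons long (octane).
The principal characteristic group is an alcohol (–OH), named with the suffix -ol.
Choose the numbering such that numbering from this end puts the hydroxyl group at C-4 rather than C-5.
This places the hydroxyl at C-4; a chloro group at C-3.
Putting it together: 3-chlorooctan-4-ol.

3-chlorooctan-4-ol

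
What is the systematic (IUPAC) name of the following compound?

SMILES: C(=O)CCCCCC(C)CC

The longest carbon chain that includes the –CHO group has 9 carbons, so the parent hydride is nonane.
The highest-priority functional group is an aldehyde (terminal –CHO), so the name ends in -al.
Choose the numbering such that the aldehyde carbon is C-1 by definition.
That gives a methyl group at C-7.
The name is 7-methylnonanal.

7-methylnonanal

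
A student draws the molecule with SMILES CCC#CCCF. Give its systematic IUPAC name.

The longest chain bearing the multiple bond is 6 carbons long (hexane).
There is one C≡C triple bond, indicated by the ending -yne.
Choose the numbering such that the substituent locant set {1} is lower than {6} at the first point of difference.
That gives the triple bond between C-3 and C-4; a fluoro group at C-1.
Putting it together: 1-fluorohex-3-yne.

1-fluorohex-3-yne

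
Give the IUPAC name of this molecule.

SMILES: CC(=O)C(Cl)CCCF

3-chloro-6-fluorohexan-2-one

The longest chain bearing the carbonyl is 6 carbons long (hexane).
A ketone (C=O on an internal carbon) is the principal characteristic group, giving the suffix -one.
Number the chain so that numbering from this end puts the carbonyl group at C-2 rather than C-5.
That gives the carbonyl at C-2; a chloro group at C-3; a fluoro group at C-6.
Substituent prefixes are cited in alphabetical order (multiplying prefixes like di-/tri- are ignored for ordering).
Putting it together: 3-chloro-6-fluorohexan-2-one.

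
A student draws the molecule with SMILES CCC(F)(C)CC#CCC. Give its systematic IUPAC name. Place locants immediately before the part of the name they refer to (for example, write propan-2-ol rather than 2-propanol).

6-fluoro-6-methyloct-3-yne

Counting along the main chain through the multiple bond gives 8 carbons: the parent is octane.
A C≡C triple bond in the chain gives the infix -yne-.
The numbering direction is chosen so that numbering from this end puts the triple bond at C-3 rather than C-5.
With this numbering: the triple bond between C-3 and C-4; a fluoro group at C-6; a methyl group at C-6.
Substituent prefixes are cited in alphabetical order (multiplying prefixes like di-/tri- are ignored for ordering).
Assembling the pieces gives 6-fluoro-6-methyloct-3-yne.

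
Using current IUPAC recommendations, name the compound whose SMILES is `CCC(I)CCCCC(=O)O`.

Counting along the main chain through the –COOH group gives 8 carbons: the parent is octane.
A carboxylic acid (terminal –COOH) is the principal characteristic group, giving the suffix -oic acid.
The numbering direction is chosen so that the carboxylic acid carbon is C-1 by definition.
This places an iodo group at C-6.
Putting it together: 6-iodooctanoic acid.

6-iodooctanoic acid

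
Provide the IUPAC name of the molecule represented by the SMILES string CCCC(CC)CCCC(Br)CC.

3-bromo-7-ethyldecane

The longest carbon chain is 10 atoms: the parent is decane.
The numbering direction is chosen so that the substituent locant set {3,7} is lower than {4,8} at the first point of difference.
With this numbering: a bromo group at C-3; an ethyl group at C-7.
The substituents are ordered alphabetically, ignoring any di-/tri- multipliers.
Putting it together: 3-bromo-7-ethyldecane.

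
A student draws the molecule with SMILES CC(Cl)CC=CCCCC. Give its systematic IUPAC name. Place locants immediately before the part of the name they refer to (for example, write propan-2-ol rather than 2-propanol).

2-chloronon-4-ene

Counting along the main chain through the multiple bond gives 9 carbons: the parent is nonane.
The chain contains a C=C double bond, so the unsaturation ending is -ene.
The numbering direction is chosen so that numbering from this end puts the double bond at C-4 rather than C-5.
This places the double bond between C-4 and C-5; a chloro group at C-2.
Putting it together: 2-chloronon-4-ene.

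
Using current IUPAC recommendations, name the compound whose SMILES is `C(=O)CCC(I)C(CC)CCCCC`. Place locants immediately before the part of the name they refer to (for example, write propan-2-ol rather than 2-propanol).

The longest chain bearing the –CHO group is 10 carbons long (decane).
An aldehyde (terminal –CHO) is the principal characteristic group, giving the suffix -al.
Number the chain so that the aldehyde carbon is C-1 by definition.
This places an ethyl group at C-5; an iodo group at C-4.
Prefixes are listed alphabetically: ethyl, iodo.
Putting it together: 5-ethyl-4-iododecanal.

5-ethyl-4-iododecanal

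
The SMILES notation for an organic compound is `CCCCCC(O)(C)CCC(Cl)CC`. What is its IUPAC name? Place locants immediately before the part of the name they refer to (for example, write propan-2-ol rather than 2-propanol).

Counting along the main chain through the –OH group gives 11 carbons: the parent is undecane.
The principal characteristic group is an alcohol (–OH), named with the suffix -ol.
Number the chain so that the substituent locant set {3,6} is lower than {6,9} at the first point of difference.
This places the hydroxyl at C-6; a chloro group at C-3; a methyl group at C-6.
The substituents are ordered alphabetically, ignoring any di-/tri- multipliers.
Putting it together: 3-chloro-6-methylundecan-6-ol.

3-chloro-6-methylundecan-6-ol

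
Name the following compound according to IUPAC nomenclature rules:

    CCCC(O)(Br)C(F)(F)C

The longest chain bearing the –OH group is 6 carbons long (hexane).
The principal characteristic group is an alcohol (–OH), named with the suffix -ol.
The numbering direction is chosen so that numbering from this end puts the hydroxyl group at C-3 rather than C-4.
With this numbering: the hydroxyl at C-3; a bromo group at C-3; two fluoro groups at C-2.
The substituents are ordered alphabetically, ignoring any di-/tri- multipliers.
The name is 3-bromo-2,2-difluorohexan-3-ol.

3-bromo-2,2-difluorohexan-3-ol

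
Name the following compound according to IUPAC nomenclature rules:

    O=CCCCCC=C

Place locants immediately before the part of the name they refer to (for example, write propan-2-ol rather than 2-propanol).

The longest chain bearing the –CHO group and the multiple bond is 7 carbons long (heptane).
An aldehyde (terminal –CHO) is the principal characteristic group, giving the suffix -al.
The chain contains a C=C double bond, so the unsaturation ending is -ene.
Number the chain so that the aldehyde carbon is C-1 by definition.
This places the double bond between C-6 and C-7.
The name is hept-6-enal.

hept-6-enal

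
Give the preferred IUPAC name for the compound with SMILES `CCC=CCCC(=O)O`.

The longest carbon chain that includes the –COOH group and the multiple bond has 7 carbons, so the parent hydride is heptane.
A carboxylic acid (terminal –COOH) is the principal characteristic group, giving the suffix -oic acid.
There is one C=C double bond, indicated by the ending -ene.
Number the chain so that the carboxylic acid carbon is C-1 by definition.
With this numbering: the double bond between C-4 and C-5.
Putting it together: hept-4-enoic acid.

hept-4-enoic acid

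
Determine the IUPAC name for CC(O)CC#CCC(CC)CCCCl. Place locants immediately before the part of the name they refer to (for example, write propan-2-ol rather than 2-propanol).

10-chloro-7-ethyldec-4-yn-2-ol

Counting along the main chain through the –OH group and the multiple bond gives 10 carbons: the parent is decane.
The principal characteristic group is an alcohol (–OH), named with the suffix -ol.
The chain contains a C≡C triple bond, so the unsaturation ending is -yne.
The numbering direction is chosen so that numbering from this end puts the hydroxyl group at C-2 rather than C-9.
That gives the hydroxyl at C-2; the triple bond between C-4 and C-5; a chloro group at C-10; an ethyl group at C-7.
Substituent prefixes are cited in alphabetical order (multiplying prefixes like di-/tri- are ignored for ordering).
Putting it together: 10-chloro-7-ethyldec-4-yn-2-ol.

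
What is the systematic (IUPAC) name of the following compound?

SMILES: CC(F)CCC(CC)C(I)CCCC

The parent chain contains 10 carbons (decane).
Choose the numbering such that the substituent locant set {2,5,6} is lower than {5,6,9} at the first point of difference.
With this numbering: an ethyl group at C-5; a fluoro group at C-2; an iodo group at C-6.
Substituent prefixes are cited in alphabetical order (multiplying prefixes like di-/tri- are ignored for ordering).
The name is 5-ethyl-2-fluoro-6-iododecane.

5-ethyl-2-fluoro-6-iododecane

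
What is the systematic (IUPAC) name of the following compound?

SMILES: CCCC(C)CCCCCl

1-chloro-5-methyloctane

The parent chain contains 8 carbons (octane).
The numbering direction is chosen so that the substituent locant set {1,5} is lower than {4,8} at the first point of difference.
That gives a chloro group at C-1; a methyl group at C-5.
The substituents are ordered alphabetically, ignoring any di-/tri- multipliers.
Putting it together: 1-chloro-5-methyloctane.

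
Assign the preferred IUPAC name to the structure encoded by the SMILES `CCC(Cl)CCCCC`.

3-chlorooctane

The longest carbon chain is 8 atoms: the parent is octane.
Number the chain so that the substituent locant set {3} is lower than {6} at the first point of difference.
With this numbering: a chloro group at C-3.
The name is 3-chlorooctane.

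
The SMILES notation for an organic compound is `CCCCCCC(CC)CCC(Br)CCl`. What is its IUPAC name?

2-bromo-1-chloro-5-ethylundecane

The parent chain contains 11 carbons (undecane).
The numbering direction is chosen so that the substituent locant set {1,2,5} is lower than {7,10,11} at the first point of difference.
That gives a bromo group at C-2; a chloro group at C-1; an ethyl group at C-5.
The substituents are ordered alphabetically, ignoring any di-/tri- multipliers.
Putting it together: 2-bromo-1-chloro-5-ethylundecane.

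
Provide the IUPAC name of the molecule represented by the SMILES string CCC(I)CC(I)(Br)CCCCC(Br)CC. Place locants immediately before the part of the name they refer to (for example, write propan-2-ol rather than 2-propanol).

5,10-dibromo-3,5-diiodododecane

The longest carbon chain is 12 atoms: the parent is dodecane.
Number the chain so that the substituent locant set {3,5,5,10} is lower than {3,8,8,10} at the first point of difference.
With this numbering: bromo groups at C-5 and C-10; iodo groups at C-3 and C-5.
The substituents are ordered alphabetically, ignoring any di-/tri- multipliers.
Assembling the pieces gives 5,10-dibromo-3,5-diiodododecane.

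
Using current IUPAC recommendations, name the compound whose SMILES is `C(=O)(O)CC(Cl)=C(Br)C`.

4-bromo-3-chloropent-3-enoic acid

Counting along the main chain through the –COOH group and the multiple bond gives 5 carbons: the parent is pentane.
The highest-priority functional group is a carboxylic acid (terminal –COOH), so the name ends in -oic acid.
A C=C double bond in the chain gives the infix -ene-.
The numbering direction is chosen so that the carboxylic acid carbon is C-1 by definition.
That gives the double bond between C-3 and C-4; a bromo group at C-4; a chloro group at C-3.
The substituents are ordered alphabetically, ignoring any di-/tri- multipliers.
Putting it together: 4-bromo-3-chloropent-3-enoic acid.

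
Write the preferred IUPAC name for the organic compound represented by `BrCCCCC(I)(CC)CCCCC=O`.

10-bromo-6-ethyl-6-iododecanal

Counting along the main chain through the –CHO group gives 10 carbons: the parent is decane.
The highest-priority functional group is an aldehyde (terminal –CHO), so the name ends in -al.
The numbering direction is chosen so that the aldehyde carbon is C-1 by definition.
With this numbering: a bromo group at C-10; an ethyl group at C-6; an iodo group at C-6.
Substituent prefixes are cited in alphabetical order (multiplying prefixes like di-/tri- are ignored for ordering).
Assembling the pieces gives 10-bromo-6-ethyl-6-iododecanal.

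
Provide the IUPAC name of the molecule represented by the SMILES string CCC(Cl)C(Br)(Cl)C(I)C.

The longest continuous carbon chain has 6 atoms, so the parent hydride is hexane.
Number the chain so that the substituent locant set {2,3,3,4} is lower than {3,4,4,5} at the first point of difference.
With this numbering: a bromo group at C-3; chloro groups at C-3 and C-4; an iodo group at C-2.
Substituent prefixes are cited in alphabetical order (multiplying prefixes like di-/tri- are ignored for ordering).
The name is 3-bromo-3,4-dichloro-2-iodohexane.

3-bromo-3,4-dichloro-2-iodohexane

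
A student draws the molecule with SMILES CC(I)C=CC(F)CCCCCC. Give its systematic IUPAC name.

The longest carbon chain that includes the multiple bond has 11 carbons, so the parent hydride is undecane.
A C=C double bond in the chain gives the infix -ene-.
Number the chain so that numbering from this end puts the double bond at C-3 rather than C-8.
That gives the double bond between C-3 and C-4; a fluoro group at C-5; an iodo group at C-2.
Substituent prefixes are cited in alphabetical order (multiplying prefixes like di-/tri- are ignored for ordering).
Assembling the pieces gives 5-fluoro-2-iodoundec-3-ene.

5-fluoro-2-iodoundec-3-ene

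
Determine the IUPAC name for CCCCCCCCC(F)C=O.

The longest chain bearing the –CHO group is 10 carbons long (decane).
An aldehyde (terminal –CHO) is the principal characteristic group, giving the suffix -al.
Number the chain so that the aldehyde carbon is C-1 by definition.
With this numbering: a fluoro group at C-2.
Putting it together: 2-fluorodecanal.

2-fluorodecanal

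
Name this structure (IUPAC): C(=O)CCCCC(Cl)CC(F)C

6-chloro-8-fluorononanal

The longest chain bearing the –CHO group is 9 carbons long (nonane).
The highest-priority functional group is an aldehyde (terminal –CHO), so the name ends in -al.
Number the chain so that the aldehyde carbon is C-1 by definition.
With this numbering: a chloro group at C-6; a fluoro group at C-8.
Prefixes are listed alphabetically: chloro, fluoro.
The name is 6-chloro-8-fluorononanal.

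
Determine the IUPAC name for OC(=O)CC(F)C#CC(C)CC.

3-fluoro-6-methyloct-4-ynoic acid

The longest carbon chain that includes the –COOH group and the multiple bond has 8 carbons, so the parent hydride is octane.
The highest-priority functional group is a carboxylic acid (terminal –COOH), so the name ends in -oic acid.
The chain contains a C≡C triple bond, so the unsaturation ending is -yne.
The numbering direction is chosen so that the carboxylic acid carbon is C-1 by definition.
With this numbering: the triple bond between C-4 and C-5; a fluoro group at C-3; a methyl group at C-6.
Substituent prefixes are cited in alphabetical order (multiplying prefixes like di-/tri- are ignored for ordering).
Assembling the pieces gives 3-fluoro-6-methyloct-4-ynoic acid.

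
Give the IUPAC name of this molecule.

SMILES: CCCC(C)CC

The longest carbon chain is 6 atoms: the parent is hexane.
The numbering direction is chosen so that the substituent locant set {3} is lower than {4} at the first point of difference.
This places a methyl group at C-3.
Assembling the pieces gives 3-methylhexane.

3-methylhexane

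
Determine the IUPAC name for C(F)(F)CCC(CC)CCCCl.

The longest continuous carbon chain has 7 atoms, so the parent hydride is heptane.
Choose the numbering such that the substituent locant set {1,1,4,7} is lower than {1,4,7,7} at the first point of difference.
That gives a chloro group at C-7; an ethyl group at C-4; two fluoro groups at C-1.
The substituents are ordered alphabetically, ignoring any di-/tri- multipliers.
Assembling the pieces gives 7-chloro-4-ethyl-1,1-difluoroheptane.

7-chloro-4-ethyl-1,1-difluoroheptane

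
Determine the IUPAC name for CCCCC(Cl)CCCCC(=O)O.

6-chlorodecanoic acid

Counting along the main chain through the –COOH group gives 10 carbons: the parent is decane.
The highest-priority functional group is a carboxylic acid (terminal –COOH), so the name ends in -oic acid.
Choose the numbering such that the carboxylic acid carbon is C-1 by definition.
With this numbering: a chloro group at C-6.
Assembling the pieces gives 6-chlorodecanoic acid.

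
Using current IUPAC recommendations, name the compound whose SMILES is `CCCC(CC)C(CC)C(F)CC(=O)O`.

Counting along the main chain through the –COOH group gives 8 carbons: the parent is octane.
The principal characteristic group is a carboxylic acid (terminal –COOH), named with the suffix -oic acid.
Number the chain so that the carboxylic acid carbon is C-1 by definition.
This places ethyl groups at C-4 and C-5; a fluoro group at C-3.
Prefixes are listed alphabetically: ethyl, fluoro.
Putting it together: 4,5-diethyl-3-fluorooctanoic acid.

4,5-diethyl-3-fluorooctanoic acid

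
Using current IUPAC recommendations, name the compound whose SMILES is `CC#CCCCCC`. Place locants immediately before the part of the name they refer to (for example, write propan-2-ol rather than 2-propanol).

oct-2-yne

The longest chain bearing the multiple bond is 8 carbons long (octane).
The chain contains a C≡C triple bond, so the unsaturation ending is -yne.
Number the chain so that numbering from this end puts the triple bond at C-2 rather than C-6.
This places the triple bond between C-2 and C-3.
Assembling the pieces gives oct-2-yne.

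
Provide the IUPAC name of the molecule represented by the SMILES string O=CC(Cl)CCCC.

2-chlorohexanal

The longest carbon chain that includes the –CHO group has 6 carbons, so the parent hydride is hexane.
The highest-priority functional group is an aldehyde (terminal –CHO), so the name ends in -al.
The numbering direction is chosen so that the aldehyde carbon is C-1 by definition.
This places a chloro group at C-2.
Assembling the pieces gives 2-chlorohexanal.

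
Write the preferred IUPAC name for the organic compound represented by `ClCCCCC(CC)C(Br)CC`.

6-bromo-1-chloro-5-ethyloctane

The parent chain contains 8 carbons (octane).
The numbering direction is chosen so that the substituent locant set {1,5,6} is lower than {3,4,8} at the first point of difference.
That gives a bromo group at C-6; a chloro group at C-1; an ethyl group at C-5.
Prefixes are listed alphabetically: bromo, chloro, ethyl.
Assembling the pieces gives 6-bromo-1-chloro-5-ethyloctane.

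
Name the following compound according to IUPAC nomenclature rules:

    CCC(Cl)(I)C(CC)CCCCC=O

7-chloro-6-ethyl-7-iodononanal

The longest carbon chain that includes the –CHO group has 9 carbons, so the parent hydride is nonane.
The highest-priority functional group is an aldehyde (terminal –CHO), so the name ends in -al.
Choose the numbering such that the aldehyde carbon is C-1 by definition.
With this numbering: a chloro group at C-7; an ethyl group at C-6; an iodo group at C-7.
Substituent prefixes are cited in alphabetical order (multiplying prefixes like di-/tri- are ignored for ordering).
The name is 7-chloro-6-ethyl-7-iodononanal.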